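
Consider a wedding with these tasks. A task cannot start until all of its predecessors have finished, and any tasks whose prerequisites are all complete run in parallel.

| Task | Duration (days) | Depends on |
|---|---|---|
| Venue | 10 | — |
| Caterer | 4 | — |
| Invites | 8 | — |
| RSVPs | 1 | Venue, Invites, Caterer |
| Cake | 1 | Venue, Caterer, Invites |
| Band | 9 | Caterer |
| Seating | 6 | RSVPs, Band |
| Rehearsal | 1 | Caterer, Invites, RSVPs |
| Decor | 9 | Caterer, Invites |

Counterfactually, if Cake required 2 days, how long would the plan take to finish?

19

Actual critical path: Caterer→Band→Seating = 4+9+6 = 19 ⇒ 19 days.
Cake is off the critical path — its longest chain is 11 days, giving 8 of slack.
That remains the longest chain; total 19 days.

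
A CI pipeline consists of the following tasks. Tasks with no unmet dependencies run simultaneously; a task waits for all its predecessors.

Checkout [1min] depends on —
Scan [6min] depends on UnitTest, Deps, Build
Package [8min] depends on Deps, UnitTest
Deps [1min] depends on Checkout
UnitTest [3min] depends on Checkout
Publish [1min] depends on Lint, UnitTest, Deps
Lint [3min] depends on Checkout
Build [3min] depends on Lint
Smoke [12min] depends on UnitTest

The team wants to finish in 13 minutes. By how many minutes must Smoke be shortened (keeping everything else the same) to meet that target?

Current finish: 16 minutes; target: 13.
Smoke is on every critical path, so each minute cut from Smoke cuts the finish by one (this holds down to a finish of 13).
Need 16 − 13 = 3 minutes off Smoke → Smoke becomes 9 minutes, finish becomes 13.

3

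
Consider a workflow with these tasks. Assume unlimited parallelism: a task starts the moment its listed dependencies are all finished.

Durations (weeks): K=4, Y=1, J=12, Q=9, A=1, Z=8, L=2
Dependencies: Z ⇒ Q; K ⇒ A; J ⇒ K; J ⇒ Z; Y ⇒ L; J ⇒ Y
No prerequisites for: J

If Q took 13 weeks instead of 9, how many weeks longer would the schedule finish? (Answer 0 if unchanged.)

4

As given, the longest chain is J→Z→Q = 12+8+9 = 29, so the finish is 29 weeks.
Q lies on that path, so at 13 weeks the path becomes 33 weeks.
No other chain overtakes it, so the finish is 33 weeks.
Change in finish: 33 − 29 = +4 weeks.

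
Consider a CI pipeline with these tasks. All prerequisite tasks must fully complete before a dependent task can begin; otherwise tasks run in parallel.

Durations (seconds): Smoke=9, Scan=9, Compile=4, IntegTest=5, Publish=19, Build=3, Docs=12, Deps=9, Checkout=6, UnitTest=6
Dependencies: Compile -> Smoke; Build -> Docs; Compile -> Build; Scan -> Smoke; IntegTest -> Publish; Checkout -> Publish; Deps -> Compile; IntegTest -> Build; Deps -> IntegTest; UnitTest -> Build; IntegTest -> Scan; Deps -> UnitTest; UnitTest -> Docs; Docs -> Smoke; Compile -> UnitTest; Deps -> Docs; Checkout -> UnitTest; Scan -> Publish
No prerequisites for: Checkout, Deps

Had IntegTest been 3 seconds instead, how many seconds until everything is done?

Baseline: Deps→Compile→UnitTest→Build→Docs→Smoke = 9+4+6+3+12+9 = 43 → 43 seconds.
IntegTest is off the critical path — its longest chain is 42 seconds, giving 1 of slack.
No other chain overtakes it, so the finish is 43 seconds.

43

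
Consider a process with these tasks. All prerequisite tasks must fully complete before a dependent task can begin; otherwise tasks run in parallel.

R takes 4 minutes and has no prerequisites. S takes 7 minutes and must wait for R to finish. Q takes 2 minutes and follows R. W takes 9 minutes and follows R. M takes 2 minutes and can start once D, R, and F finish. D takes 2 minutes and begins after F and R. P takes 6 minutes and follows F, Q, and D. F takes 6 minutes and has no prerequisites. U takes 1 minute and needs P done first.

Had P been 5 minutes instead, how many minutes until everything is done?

14

Critical path before the change: F→D→P→U = 6+2+6+1 = 15 giving 15 minutes.
Since P is critical, the -1 change carries straight to that chain (now 14 minutes).
That remains the longest chain; total 14 minutes.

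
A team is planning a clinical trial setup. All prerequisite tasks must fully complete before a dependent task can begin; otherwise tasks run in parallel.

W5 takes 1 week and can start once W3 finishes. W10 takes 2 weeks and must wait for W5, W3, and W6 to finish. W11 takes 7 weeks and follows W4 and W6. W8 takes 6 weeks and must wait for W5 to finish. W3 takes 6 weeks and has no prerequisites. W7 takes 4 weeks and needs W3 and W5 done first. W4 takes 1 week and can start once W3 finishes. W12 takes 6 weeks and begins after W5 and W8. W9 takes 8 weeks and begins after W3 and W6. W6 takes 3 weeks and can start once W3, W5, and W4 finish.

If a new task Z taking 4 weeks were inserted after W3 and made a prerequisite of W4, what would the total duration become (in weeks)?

Originally the project takes 19 weeks.
With Z inserted, W4 now waits for max(W3, Z).
New critical path: W3→Z→W4→W6→W9 = 6+4+1+3+8 = 22 ⇒ 22 weeks.

22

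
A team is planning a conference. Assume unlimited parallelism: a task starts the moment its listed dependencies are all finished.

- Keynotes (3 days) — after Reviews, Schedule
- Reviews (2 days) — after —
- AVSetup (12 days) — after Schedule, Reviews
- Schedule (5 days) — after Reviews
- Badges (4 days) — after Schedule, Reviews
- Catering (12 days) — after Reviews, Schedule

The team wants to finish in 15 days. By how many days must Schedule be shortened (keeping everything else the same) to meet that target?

Current finish: 19 days; target: 15.
Schedule is on every critical path, so each day cut from Schedule cuts the finish by one (this holds down to a finish of 15).
Need 19 − 15 = 4 days off Schedule → Schedule becomes 1 day, finish becomes 15.

4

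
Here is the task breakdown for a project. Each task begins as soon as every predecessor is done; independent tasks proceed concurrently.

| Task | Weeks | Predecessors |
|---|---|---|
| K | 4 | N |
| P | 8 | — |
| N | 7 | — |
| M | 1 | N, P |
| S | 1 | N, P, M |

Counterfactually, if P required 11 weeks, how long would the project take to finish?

Actual critical path: N→K = 7+4 = 11 ⇒ 11 weeks.
P is off the critical path — its longest chain is 10 weeks, giving 1 of slack.
New critical path: P→M→S = 11+1+1 = 13 ⇒ 13 weeks.

13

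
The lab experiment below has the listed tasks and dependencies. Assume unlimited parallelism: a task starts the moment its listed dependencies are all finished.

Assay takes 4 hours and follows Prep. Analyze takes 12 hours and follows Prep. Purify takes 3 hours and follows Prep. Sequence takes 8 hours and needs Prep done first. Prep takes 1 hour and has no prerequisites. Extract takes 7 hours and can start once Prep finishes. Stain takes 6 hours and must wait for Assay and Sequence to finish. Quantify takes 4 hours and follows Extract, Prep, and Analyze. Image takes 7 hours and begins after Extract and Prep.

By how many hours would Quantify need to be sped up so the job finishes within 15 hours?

2

Current finish: 17 hours; target: 15.
Quantify is on every critical path, so each hour cut from Quantify cuts the finish by one (this holds down to a finish of 15).
Need 17 − 15 = 2 hours off Quantify → Quantify becomes 2 hours, finish becomes 15.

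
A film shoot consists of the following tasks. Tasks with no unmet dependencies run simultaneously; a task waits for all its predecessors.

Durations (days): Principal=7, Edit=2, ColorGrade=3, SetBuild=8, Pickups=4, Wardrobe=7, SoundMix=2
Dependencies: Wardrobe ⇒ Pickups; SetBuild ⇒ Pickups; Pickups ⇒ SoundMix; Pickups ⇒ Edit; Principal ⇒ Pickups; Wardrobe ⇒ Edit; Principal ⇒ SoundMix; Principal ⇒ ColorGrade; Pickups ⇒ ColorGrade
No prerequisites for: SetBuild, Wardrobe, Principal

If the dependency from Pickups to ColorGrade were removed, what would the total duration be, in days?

14

Original critical path: SetBuild→Pickups→ColorGrade = 8+4+3 = 15 ⇒ 15 days.
Without Pickups→ColorGrade, ColorGrade's earliest start moves from 12 to 7.
New critical path: SetBuild→Pickups→Edit = 8+4+2 = 14 ⇒ 14 days.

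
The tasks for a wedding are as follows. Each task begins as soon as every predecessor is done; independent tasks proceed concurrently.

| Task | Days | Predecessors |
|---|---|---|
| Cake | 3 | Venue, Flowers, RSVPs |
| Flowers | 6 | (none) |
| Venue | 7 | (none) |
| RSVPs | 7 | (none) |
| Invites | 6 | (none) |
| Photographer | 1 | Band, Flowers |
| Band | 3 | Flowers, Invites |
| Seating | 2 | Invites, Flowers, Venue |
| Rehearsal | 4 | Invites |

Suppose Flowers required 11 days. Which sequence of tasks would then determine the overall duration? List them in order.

Flowers, Band, Photographer

Actual critical path: Flowers→Band→Photographer = 6+3+1 = 10 ⇒ 10 days.
Since Flowers is critical, the +5 change carries straight to that chain (now 15 days).
That remains the longest chain; total 15 days.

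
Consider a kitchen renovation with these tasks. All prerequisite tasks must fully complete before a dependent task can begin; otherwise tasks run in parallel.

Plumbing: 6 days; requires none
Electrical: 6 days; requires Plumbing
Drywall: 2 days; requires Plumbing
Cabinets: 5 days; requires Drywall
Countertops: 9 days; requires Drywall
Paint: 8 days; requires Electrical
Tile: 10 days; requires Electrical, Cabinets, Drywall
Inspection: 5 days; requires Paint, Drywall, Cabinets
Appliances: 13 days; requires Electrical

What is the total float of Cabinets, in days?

2

The longest chain is Plumbing→Electrical→Paint→Inspection = 6+6+8+5 = 25; overall finish 25 days.
The longest chain containing Cabinets totals 23 days.
So Cabinets can slip 15 − 13 = 2 days.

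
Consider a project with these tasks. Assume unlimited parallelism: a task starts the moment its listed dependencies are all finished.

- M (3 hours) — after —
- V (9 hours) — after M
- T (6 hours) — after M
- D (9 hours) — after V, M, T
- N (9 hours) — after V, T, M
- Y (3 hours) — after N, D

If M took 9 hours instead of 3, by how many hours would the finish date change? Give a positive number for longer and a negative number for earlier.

6

Critical path before the change: M→V→D→Y = 3+9+9+3 = 24 giving 24 hours.
M lies on that path, so at 9 hours the path becomes 30 hours.
The critical path is still M→V→D→Y; finish is now 30 hours.
Change in finish: 30 − 24 = +6 hours.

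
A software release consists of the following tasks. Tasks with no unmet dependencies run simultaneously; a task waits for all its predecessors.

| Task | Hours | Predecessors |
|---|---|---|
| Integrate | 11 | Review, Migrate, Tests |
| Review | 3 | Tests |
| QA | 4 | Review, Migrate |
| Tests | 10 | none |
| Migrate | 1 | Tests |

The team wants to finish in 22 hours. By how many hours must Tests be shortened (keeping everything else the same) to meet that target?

2

Current finish: 24 hours; target: 22.
Tests is on every critical path, so each hour cut from Tests cuts the finish by one (this holds down to a finish of 15).
Need 24 − 22 = 2 hours off Tests → Tests becomes 8 hours, finish becomes 22.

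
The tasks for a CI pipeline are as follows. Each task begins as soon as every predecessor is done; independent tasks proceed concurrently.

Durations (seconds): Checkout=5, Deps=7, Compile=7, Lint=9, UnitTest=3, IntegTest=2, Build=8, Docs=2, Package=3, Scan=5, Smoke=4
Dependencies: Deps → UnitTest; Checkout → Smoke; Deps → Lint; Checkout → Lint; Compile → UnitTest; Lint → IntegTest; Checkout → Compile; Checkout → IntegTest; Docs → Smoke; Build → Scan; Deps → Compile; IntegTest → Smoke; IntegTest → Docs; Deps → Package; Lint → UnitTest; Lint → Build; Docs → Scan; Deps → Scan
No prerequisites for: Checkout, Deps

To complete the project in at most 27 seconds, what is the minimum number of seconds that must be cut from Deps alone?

2

Current finish: 29 seconds; target: 27.
Deps is on every critical path, so each second cut from Deps cuts the finish by one (this holds down to a finish of 27).
Need 29 − 27 = 2 seconds off Deps → Deps becomes 5 seconds, finish becomes 27.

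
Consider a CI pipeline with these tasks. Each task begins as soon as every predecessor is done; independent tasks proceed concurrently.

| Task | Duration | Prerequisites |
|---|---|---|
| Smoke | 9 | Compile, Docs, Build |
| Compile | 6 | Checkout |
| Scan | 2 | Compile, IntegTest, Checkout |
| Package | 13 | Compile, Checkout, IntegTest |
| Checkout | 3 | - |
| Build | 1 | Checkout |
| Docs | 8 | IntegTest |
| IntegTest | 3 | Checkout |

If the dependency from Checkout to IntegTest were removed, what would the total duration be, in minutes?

22

With the dependency in place, Checkout→IntegTest→Docs→Smoke = 3+3+8+9 = 23 sets the finish at 23 minutes.
Without Checkout→IntegTest, IntegTest's earliest start moves from 3 to 0.
The longest chain is now Checkout→Compile→Package = 3+6+13 = 22, so the plan takes 22 minutes.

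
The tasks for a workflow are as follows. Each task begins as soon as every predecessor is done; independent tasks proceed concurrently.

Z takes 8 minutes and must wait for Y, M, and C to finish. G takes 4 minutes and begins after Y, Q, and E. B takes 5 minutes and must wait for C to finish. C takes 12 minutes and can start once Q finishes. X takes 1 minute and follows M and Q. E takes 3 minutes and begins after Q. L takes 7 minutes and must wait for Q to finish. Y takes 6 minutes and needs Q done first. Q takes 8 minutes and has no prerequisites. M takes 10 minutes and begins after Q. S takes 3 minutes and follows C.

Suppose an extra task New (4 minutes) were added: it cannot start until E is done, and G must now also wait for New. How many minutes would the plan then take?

Originally the plan takes 28 minutes.
With New inserted, G now waits for max(Y, Q, E, New).
New critical path: Q→C→Z = 8+12+8 = 28 ⇒ 28 minutes.

28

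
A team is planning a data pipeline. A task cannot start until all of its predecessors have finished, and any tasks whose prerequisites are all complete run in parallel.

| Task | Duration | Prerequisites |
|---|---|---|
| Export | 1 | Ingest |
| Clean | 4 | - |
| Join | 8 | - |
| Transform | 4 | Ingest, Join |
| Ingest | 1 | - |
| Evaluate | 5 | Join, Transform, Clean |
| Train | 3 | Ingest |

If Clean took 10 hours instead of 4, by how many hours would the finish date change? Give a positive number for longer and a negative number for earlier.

0

Actual critical path: Join→Transform→Evaluate = 8+4+5 = 17 ⇒ 17 hours.
The longest path through Clean is only 9 hours, so Clean has float 8.
That remains the longest chain; total 17 hours.
Change in finish: 17 − 17 = +0 hours.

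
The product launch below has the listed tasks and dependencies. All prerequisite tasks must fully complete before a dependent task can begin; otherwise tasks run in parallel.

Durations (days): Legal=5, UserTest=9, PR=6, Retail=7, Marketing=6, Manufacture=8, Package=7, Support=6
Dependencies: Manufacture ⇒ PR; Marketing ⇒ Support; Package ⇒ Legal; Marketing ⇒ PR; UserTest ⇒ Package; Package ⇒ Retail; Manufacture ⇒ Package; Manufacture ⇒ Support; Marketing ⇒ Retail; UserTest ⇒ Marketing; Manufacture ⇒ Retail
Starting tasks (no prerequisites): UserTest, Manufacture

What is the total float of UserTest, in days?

Critical path: UserTest→Package→Retail = 9+7+7 = 23, so the finish is 23 days.
UserTest finishes as early as 9 and must finish by 9.
So UserTest can slip 9 − 9 = 0 days.

0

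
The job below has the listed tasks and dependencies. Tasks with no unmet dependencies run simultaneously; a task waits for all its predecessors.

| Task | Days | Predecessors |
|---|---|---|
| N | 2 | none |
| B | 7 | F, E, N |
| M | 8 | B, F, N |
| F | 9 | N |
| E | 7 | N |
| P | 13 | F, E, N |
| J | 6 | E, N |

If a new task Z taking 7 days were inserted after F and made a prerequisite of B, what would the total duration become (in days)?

33

Originally the schedule takes 26 days.
With Z inserted, B now waits for max(F, E, N, Z).
New critical path: N→F→Z→B→M = 2+9+7+7+8 = 33 ⇒ 33 days.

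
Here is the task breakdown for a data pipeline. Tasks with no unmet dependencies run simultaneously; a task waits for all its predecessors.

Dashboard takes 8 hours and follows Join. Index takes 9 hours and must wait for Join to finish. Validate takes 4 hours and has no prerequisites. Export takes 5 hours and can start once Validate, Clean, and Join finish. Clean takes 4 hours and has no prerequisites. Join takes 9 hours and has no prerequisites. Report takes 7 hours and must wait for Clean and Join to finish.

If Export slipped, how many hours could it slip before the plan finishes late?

4

Join→Index = 9+9 = 18 sets the makespan at 18 hours.
Export finishes as early as 14 and must finish by 18.
Float = 18 − 14 = 4.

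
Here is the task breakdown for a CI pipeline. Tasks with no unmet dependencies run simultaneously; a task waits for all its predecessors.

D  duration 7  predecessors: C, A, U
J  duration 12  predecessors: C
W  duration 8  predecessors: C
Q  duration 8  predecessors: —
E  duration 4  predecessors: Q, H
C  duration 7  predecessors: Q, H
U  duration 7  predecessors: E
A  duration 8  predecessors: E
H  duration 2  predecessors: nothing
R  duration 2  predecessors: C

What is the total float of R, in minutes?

10

Q→C→J = 8+7+12 = 27 sets the makespan at 27 minutes.
Longest path through R: 17 minutes (earliest finish 17, latest finish 27).
Slack of R = 25 − 15 = 10 minutes.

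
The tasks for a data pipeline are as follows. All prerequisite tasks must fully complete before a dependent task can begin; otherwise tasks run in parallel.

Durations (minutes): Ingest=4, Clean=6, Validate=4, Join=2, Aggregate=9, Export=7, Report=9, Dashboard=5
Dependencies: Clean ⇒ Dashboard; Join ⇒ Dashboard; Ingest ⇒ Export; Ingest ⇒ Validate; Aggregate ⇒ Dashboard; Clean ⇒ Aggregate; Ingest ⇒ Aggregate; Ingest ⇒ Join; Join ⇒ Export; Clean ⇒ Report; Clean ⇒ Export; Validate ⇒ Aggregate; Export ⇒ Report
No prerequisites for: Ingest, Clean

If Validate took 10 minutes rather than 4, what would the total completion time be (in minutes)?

Baseline: Ingest→Validate→Aggregate→Dashboard = 4+4+9+5 = 22 → 22 minutes.
Validate lies on that path, so at 10 minutes the path becomes 28 minutes.
The critical path is still Ingest→Validate→Aggregate→Dashboard; finish is now 28 minutes.

28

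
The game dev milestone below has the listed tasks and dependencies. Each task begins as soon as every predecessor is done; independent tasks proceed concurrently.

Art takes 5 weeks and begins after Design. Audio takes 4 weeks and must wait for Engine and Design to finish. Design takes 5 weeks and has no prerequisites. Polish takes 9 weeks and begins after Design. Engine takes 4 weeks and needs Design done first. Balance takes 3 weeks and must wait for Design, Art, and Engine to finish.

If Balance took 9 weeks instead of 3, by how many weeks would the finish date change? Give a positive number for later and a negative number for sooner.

5

Baseline: Design→Polish = 5+9 = 14 → 14 weeks.
The longest path through Balance is only 13 weeks, so Balance has float 1.
The binding chain switches to Design→Art→Balance = 5+5+9 = 19; finish 19 weeks.
Change in finish: 19 − 14 = +5 weeks.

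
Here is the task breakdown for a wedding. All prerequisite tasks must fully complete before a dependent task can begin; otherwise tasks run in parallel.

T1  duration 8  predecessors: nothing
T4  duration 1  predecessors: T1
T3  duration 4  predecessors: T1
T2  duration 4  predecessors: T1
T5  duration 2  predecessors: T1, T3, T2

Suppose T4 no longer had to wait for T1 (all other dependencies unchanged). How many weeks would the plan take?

14

Before: longest chain T1→T2→T5 = 8+4+2 = 14, finish 14.
Without T1→T4, T4's earliest start moves from 8 to 0.
New critical path: T1→T2→T5 = 8+4+2 = 14 ⇒ 14 weeks.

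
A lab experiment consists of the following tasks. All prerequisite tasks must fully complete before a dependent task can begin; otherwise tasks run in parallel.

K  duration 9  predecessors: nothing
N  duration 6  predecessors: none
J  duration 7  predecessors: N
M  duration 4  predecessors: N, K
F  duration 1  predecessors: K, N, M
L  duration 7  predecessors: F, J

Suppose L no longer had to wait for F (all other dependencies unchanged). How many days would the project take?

Before: longest chain K→M→F→L = 9+4+1+7 = 21, finish 21.
Without F→L, L's earliest start moves from 14 to 13.
After: N→J→L = 6+7+7 = 20 → 20 days.

20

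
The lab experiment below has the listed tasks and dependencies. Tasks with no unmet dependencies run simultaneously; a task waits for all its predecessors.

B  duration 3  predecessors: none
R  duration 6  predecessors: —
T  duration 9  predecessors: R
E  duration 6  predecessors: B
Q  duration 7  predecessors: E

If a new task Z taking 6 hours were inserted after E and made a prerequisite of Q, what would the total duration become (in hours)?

Originally the schedule takes 16 hours.
With Z inserted, Q now waits for max(E, Z).
New critical path: B→E→Z→Q = 3+6+6+7 = 22 ⇒ 22 hours.

22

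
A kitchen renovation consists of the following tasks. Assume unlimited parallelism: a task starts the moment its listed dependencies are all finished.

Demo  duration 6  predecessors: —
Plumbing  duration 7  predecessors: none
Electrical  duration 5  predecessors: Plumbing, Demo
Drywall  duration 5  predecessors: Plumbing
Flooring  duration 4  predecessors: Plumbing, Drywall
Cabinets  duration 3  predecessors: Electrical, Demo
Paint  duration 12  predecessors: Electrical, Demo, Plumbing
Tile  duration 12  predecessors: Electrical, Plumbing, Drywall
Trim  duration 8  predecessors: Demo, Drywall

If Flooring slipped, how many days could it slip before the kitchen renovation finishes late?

8

Plumbing→Electrical→Paint = 7+5+12 = 24 sets the makespan at 24 days.
Flooring finishes as early as 16 and must finish by 24.
So Flooring can slip 24 − 16 = 8 days.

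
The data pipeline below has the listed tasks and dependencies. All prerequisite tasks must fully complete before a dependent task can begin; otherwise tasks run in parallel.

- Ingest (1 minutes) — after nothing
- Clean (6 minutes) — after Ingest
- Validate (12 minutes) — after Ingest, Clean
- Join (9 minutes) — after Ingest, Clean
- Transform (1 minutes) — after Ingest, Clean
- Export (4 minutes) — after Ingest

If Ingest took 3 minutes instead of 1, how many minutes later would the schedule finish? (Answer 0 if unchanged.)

Baseline: Ingest→Clean→Validate = 1+6+12 = 19 → 19 minutes.
Ingest lies on that path, so at 3 minutes the path becomes 21 minutes.
No other chain overtakes it, so the finish is 21 minutes.
Change in finish: 21 − 19 = +2 minutes.

2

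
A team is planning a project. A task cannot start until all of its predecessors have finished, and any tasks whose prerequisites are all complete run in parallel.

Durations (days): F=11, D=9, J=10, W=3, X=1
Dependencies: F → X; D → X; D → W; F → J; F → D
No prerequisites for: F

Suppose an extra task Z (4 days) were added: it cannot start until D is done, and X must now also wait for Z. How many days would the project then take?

25

Originally the project takes 23 days.
With Z inserted, X now waits for max(D, F, Z).
New critical path: F→D→Z→X = 11+9+4+1 = 25 ⇒ 25 days.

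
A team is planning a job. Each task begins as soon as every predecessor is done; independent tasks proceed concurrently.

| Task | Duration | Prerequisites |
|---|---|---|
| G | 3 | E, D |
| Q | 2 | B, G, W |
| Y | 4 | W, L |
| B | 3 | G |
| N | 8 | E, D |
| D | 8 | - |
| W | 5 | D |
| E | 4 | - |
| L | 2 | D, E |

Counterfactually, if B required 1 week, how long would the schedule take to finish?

17

Actual critical path: D→W→Y = 8+5+4 = 17 ⇒ 17 weeks.
B has 1 week of float (longest path through it is 16).
The critical path is still D→W→Y; finish is now 17 weeks.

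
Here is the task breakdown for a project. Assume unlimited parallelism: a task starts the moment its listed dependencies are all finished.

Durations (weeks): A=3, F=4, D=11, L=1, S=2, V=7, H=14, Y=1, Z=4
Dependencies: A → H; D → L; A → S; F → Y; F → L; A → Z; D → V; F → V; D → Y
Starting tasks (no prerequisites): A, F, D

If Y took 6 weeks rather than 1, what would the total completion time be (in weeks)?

18

Critical path before the change: D→V = 11+7 = 18 giving 18 weeks.
Y is off the critical path — its longest chain is 12 weeks, giving 6 of slack.
That remains the longest chain; total 18 weeks.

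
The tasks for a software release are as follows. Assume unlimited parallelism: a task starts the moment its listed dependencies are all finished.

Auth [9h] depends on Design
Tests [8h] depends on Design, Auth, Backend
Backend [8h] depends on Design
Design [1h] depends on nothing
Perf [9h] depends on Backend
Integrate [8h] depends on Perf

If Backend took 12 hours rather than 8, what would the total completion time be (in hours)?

Baseline: Design→Backend→Perf→Integrate = 1+8+9+8 = 26 → 26 hours.
Backend is on the critical path; changing it to 12 makes that path 30 hours.
No other chain overtakes it, so the finish is 30 hours.

30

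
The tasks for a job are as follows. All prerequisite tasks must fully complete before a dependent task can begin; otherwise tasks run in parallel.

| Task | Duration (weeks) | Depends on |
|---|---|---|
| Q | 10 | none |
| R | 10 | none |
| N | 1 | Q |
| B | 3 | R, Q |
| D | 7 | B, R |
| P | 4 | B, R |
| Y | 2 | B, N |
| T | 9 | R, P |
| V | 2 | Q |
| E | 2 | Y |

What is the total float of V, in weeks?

14

The longest chain is Q→B→P→T = 10+3+4+9 = 26; overall finish 26 weeks.
Longest path through V: 12 weeks (earliest finish 12, latest finish 26).
So V can slip 26 − 12 = 14 weeks.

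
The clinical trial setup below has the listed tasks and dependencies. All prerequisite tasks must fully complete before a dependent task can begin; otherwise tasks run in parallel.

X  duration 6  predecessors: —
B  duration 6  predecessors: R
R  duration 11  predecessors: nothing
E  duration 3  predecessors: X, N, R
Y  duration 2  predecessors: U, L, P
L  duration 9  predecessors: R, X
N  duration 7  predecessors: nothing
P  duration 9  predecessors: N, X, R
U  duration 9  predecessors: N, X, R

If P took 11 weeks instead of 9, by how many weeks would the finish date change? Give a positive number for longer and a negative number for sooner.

2

Baseline: R→P→Y = 11+9+2 = 22 → 22 weeks.
Since P is critical, the +2 change carries straight to that chain (now 24 weeks).
The critical path is still R→P→Y; finish is now 24 weeks.
Change in finish: 24 − 22 = +2 weeks.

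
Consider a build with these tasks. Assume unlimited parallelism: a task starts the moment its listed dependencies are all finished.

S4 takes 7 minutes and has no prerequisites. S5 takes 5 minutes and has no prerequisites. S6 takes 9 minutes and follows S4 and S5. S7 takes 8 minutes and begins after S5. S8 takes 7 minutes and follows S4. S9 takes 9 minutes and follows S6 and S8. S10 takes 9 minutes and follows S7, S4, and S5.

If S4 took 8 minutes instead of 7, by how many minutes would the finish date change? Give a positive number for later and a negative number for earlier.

1

The binding path is S4→S6→S9 = 7+9+9 = 25; finish at 25 minutes.
Since S4 is critical, the +1 change carries straight to that chain (now 26 minutes).
The critical path is still S4→S6→S9; finish is now 26 minutes.
Change in finish: 26 − 25 = +1 minutes.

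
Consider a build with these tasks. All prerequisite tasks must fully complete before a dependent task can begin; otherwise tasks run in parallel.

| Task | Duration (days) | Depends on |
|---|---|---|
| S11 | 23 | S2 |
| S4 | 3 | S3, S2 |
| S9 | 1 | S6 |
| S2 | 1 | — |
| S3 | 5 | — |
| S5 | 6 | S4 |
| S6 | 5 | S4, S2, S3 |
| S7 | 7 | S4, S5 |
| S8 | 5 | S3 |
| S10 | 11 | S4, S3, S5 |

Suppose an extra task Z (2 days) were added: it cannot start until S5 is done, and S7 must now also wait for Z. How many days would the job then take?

Originally the job takes 25 days.
With Z inserted, S7 now waits for max(S4, S5, Z).
New critical path: S3→S4→S5→S10 = 5+3+6+11 = 25 ⇒ 25 days.

25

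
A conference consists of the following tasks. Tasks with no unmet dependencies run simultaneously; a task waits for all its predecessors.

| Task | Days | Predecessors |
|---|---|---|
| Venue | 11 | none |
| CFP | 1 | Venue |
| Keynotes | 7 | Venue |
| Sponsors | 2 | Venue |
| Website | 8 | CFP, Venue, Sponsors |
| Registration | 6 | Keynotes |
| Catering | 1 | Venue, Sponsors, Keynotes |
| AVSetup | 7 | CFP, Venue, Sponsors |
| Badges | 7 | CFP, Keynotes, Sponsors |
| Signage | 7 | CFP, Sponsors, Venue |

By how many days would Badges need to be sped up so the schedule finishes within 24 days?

1

Current finish: 25 days; target: 24.
Badges is on every critical path, so each day cut from Badges cuts the finish by one (this holds down to a finish of 24).
Need 25 − 24 = 1 day off Badges → Badges becomes 6 days, finish becomes 24.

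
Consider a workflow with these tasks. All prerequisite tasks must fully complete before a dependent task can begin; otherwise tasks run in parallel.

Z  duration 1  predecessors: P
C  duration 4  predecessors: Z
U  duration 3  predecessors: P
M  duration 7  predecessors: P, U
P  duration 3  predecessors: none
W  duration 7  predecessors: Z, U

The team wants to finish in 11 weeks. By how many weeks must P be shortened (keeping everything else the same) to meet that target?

Current finish: 13 weeks; target: 11.
P is on every critical path, so each week cut from P cuts the finish by one (this holds down to a finish of 11).
Need 13 − 11 = 2 weeks off P → P becomes 1 week, finish becomes 11.

2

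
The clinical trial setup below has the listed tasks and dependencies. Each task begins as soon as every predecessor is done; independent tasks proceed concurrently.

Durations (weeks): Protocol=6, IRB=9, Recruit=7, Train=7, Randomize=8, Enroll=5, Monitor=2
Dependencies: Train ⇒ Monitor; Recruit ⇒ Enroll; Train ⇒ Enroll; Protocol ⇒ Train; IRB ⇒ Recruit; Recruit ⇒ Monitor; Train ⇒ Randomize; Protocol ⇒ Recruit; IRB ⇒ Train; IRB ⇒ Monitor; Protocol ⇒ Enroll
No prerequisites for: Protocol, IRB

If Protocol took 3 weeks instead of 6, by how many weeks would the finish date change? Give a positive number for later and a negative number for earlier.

As given, the longest chain is IRB→Train→Randomize = 9+7+8 = 24, so the finish is 24 weeks.
The longest path through Protocol is only 21 weeks, so Protocol has float 3.
No other chain overtakes it, so the finish is 24 weeks.
Change in finish: 24 − 24 = +0 weeks.

0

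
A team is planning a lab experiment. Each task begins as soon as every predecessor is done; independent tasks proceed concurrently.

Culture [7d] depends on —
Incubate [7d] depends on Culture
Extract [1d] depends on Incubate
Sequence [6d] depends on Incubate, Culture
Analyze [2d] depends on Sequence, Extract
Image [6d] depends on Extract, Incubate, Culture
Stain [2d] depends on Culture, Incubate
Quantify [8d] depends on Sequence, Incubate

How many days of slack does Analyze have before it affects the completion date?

6

The longest chain is Culture→Incubate→Sequence→Quantify = 7+7+6+8 = 28; overall finish 28 days.
Analyze finishes as early as 22 and must finish by 28.
Float = 28 − 22 = 6.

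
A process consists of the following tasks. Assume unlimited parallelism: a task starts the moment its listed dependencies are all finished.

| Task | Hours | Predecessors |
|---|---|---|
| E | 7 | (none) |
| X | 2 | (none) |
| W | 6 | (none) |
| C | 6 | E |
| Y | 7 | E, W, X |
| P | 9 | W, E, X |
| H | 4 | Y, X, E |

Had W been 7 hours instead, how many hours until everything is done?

The binding path is E→Y→H = 7+7+4 = 18; finish at 18 hours.
W is off the critical path — its longest chain is 17 hours, giving 1 of slack.
Now W→Y→H = 7+7+4 = 18 is longest, so the finish becomes 18 hours.

18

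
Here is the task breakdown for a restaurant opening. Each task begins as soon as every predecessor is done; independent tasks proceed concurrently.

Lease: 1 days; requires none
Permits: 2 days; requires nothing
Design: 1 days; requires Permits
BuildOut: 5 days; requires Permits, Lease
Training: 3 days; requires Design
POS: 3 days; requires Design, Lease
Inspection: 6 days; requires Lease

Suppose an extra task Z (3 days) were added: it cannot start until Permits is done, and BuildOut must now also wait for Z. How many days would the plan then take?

Originally the plan takes 7 days.
With Z inserted, BuildOut now waits for max(Permits, Lease, Z).
New critical path: Permits→Z→BuildOut = 2+3+5 = 10 ⇒ 10 days.

10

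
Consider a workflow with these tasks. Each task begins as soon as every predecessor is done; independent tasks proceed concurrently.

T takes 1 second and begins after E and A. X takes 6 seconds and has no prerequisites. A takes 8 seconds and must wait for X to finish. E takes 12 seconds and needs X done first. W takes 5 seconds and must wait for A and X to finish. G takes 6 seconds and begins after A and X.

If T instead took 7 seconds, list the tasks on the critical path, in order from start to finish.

X, E, T

Actual critical path: X→A→G = 6+8+6 = 20 ⇒ 20 seconds.
The longest path through T is only 19 seconds, so T has float 1.
New critical path: X→E→T = 6+12+7 = 25 ⇒ 25 seconds.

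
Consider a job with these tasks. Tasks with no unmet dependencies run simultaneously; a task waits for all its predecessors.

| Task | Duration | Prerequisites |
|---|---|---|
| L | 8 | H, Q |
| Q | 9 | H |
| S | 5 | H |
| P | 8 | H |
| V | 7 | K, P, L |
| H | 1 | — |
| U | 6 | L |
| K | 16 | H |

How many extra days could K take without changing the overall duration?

1

The longest chain is H→Q→L→V = 1+9+8+7 = 25; overall finish 25 days.
The longest chain containing K totals 24 days.
Slack of K = 2 − 1 = 1 day.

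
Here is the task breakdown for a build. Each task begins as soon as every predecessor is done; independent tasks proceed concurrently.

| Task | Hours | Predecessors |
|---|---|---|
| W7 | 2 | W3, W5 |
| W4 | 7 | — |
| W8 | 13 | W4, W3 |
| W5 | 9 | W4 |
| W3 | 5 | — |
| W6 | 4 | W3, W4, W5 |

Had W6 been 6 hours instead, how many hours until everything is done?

22

Actual critical path: W4→W5→W6 = 7+9+4 = 20 ⇒ 20 hours.
W6 is on the critical path; changing it to 6 makes that path 22 hours.
That remains the longest chain; total 22 hours.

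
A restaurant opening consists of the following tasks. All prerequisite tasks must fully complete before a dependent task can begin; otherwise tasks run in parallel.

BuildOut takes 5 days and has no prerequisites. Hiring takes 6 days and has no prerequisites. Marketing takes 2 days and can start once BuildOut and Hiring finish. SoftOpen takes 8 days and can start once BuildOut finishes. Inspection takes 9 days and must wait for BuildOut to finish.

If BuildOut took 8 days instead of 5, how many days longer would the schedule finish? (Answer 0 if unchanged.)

The binding path is BuildOut→Inspection = 5+9 = 14; finish at 14 days.
BuildOut is on the critical path; changing it to 8 makes that path 17 days.
That remains the longest chain; total 17 days.
Change in finish: 17 − 14 = +3 days.

3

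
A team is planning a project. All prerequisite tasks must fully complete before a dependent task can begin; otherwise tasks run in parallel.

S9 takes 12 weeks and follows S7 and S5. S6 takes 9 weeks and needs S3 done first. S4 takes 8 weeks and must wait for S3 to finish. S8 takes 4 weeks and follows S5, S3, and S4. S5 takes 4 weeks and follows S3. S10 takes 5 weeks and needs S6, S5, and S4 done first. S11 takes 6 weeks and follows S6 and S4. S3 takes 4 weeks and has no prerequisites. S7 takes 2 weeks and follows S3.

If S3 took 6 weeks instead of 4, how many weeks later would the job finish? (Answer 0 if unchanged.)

The binding path is S3→S5→S9 = 4+4+12 = 20; finish at 20 weeks.
S3 is on the critical path; changing it to 6 makes that path 22 weeks.
The critical path is still S3→S5→S9; finish is now 22 weeks.
Change in finish: 22 − 20 = +2 weeks.

2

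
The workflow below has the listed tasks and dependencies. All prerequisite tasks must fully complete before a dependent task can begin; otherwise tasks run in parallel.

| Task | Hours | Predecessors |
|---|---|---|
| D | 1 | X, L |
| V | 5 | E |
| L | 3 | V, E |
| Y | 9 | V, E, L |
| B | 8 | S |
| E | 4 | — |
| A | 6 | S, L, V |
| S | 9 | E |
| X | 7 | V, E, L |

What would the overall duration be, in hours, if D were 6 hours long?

25

Baseline: E→V→L→Y = 4+5+3+9 = 21 → 21 hours.
D is off the critical path — its longest chain is 20 hours, giving 1 of slack.
New critical path: E→V→L→X→D = 4+5+3+7+6 = 25 ⇒ 25 hours.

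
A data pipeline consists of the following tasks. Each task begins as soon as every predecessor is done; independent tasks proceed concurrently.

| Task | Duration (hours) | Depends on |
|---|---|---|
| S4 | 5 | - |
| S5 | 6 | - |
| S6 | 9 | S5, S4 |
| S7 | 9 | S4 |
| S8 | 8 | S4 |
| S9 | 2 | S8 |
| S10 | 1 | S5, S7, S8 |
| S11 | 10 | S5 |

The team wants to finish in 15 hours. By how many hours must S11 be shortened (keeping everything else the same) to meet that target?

Current finish: 16 hours; target: 15.
S11 is on every critical path, so each hour cut from S11 cuts the finish by one (this holds down to a finish of 15).
Need 16 − 15 = 1 hour off S11 → S11 becomes 9 hours, finish becomes 15.

1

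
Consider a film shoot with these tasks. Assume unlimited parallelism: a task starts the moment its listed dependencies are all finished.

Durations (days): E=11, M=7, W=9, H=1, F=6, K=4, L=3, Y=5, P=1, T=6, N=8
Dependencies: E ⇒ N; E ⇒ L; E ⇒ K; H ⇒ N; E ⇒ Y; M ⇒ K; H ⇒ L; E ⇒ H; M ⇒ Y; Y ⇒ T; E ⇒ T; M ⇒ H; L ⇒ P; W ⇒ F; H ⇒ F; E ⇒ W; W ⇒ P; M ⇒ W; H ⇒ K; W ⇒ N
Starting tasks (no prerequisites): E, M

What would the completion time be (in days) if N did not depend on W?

26

Before: longest chain E→W→N = 11+9+8 = 28, finish 28.
Without W→N, N's earliest start moves from 20 to 12.
After: E→W→F = 11+9+6 = 26 → 26 days.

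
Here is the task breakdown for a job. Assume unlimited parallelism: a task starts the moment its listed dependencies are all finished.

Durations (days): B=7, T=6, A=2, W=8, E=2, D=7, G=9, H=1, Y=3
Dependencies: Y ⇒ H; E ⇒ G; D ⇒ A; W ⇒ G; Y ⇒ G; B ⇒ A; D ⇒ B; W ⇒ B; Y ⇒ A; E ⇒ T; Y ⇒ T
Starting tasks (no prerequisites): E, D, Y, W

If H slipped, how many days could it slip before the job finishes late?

13

The longest chain is W→B→A = 8+7+2 = 17; overall finish 17 days.
H finishes as early as 4 and must finish by 17.
Slack of H = 16 − 3 = 13 days.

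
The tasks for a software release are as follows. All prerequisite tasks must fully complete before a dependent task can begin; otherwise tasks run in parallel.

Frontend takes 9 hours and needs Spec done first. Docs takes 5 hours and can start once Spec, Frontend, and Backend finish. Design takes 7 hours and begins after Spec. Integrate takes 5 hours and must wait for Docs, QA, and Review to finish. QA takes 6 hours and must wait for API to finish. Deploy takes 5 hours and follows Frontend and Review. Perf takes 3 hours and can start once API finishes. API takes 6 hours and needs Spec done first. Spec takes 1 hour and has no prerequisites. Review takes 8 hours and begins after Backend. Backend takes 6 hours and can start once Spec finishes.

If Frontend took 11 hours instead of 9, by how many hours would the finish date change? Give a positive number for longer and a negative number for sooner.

2

Actual critical path: Spec→Frontend→Docs→Integrate = 1+9+5+5 = 20 ⇒ 20 hours.
Frontend lies on that path, so at 11 hours the path becomes 22 hours.
No other chain overtakes it, so the finish is 22 hours.
Change in finish: 22 − 20 = +2 hours.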